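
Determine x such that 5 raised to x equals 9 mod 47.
40

Baby-step giant-step with step n = ⌈√47⌉ = 7.
Baby steps 5^j mod 47 (j:value) for j=0..6: 0:1, 1:5, 2:25, 3:31, 4:14, 5:23, 6:21.
Giant-step multiplier: 5^(-7) ≡ 5^(46-7) = 5^39 ≡ 30 (mod 47).
Giant steps γ_i = 9·30^i mod 47: γ_0=9, γ_1=35, γ_2=16, γ_3=10, γ_4=18, γ_5=23 (in table at j=5).
x = i·n + j = 5·7 + 5 = 40.
Check: 5^40 ≡ 9 (mod 47).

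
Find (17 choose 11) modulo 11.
1

Using Lucas' theorem:
Write n=17 and k=11 in base 11:
n in base 11: [1, 6]
k in base 11: [1, 0]
C(17,11) mod 11 = ∏ C(n_i, k_i) mod 11
Digit binomials (mod 11): C(1,1) = 1; C(6,0) = 1
Product: 1 × 1 = 1 ≡ 1 (mod 11)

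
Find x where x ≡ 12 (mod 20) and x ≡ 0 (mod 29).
232

Using Chinese Remainder Theorem:
M = 20 × 29 = 580
M1 = 29, M2 = 20
y1 = 29^(-1) mod 20 = 9
y2 = 20^(-1) mod 29 = 16
x = (12×29×9 + 0×20×16) mod 580 = 232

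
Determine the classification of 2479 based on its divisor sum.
deficient

Proper divisors of 2479: sum = 1 + 37 + 67 = 105
Since 105 < 2479, 2479 is deficient.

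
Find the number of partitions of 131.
5964539504

p(n) counts ways to write n as a sum of positive integers (order ignored).
Euler's pentagonal recurrence: p(k) = p(k-1) + p(k-2) - p(k-5) - p(k-7) + p(k-12) + p(k-15) - ... (offsets j(3j∓1)/2, signs ++--, p(0)=1, p(<0)=0).
DP table for k = 0..130: p(0)=1, p(1)=1, p(2)=2, p(3)=3, p(4)=5, p(5)=7, p(6)=11, p(7)=15, p(8)=22, p(9)=30, p(10)=42, p(11)=56, p(12)=77, p(13)=101, p(14)=135, p(15)=176, p(16)=231, p(17)=297, p(18)=385, p(19)=490, p(20)=627, p(21)=792, p(22)=1002, p(23)=1255, p(24)=1575, p(25)=1958, p(26)=2436, p(27)=3010, p(28)=3718, p(29)=4565, p(30)=5604, p(31)=6842, p(32)=8349, p(33)=10143, p(34)=12310, p(35)=14883, p(36)=17977, p(37)=21637, p(38)=26015, p(39)=31185, p(40)=37338, p(41)=44583, p(42)=53174, p(43)=63261, p(44)=75175, p(45)=89134, p(46)=105558, p(47)=124754, p(48)=147273, p(49)=173525, p(50)=204226, p(51)=239943, p(52)=281589, p(53)=329931, p(54)=386155, p(55)=451276, p(56)=526823, p(57)=614154, p(58)=715220, p(59)=831820, p(60)=966467, p(61)=1121505, p(62)=1300156, p(63)=1505499, p(64)=1741630, p(65)=2012558, p(66)=2323520, p(67)=2679689, p(68)=3087735, p(69)=3554345, p(70)=4087968, p(71)=4697205, p(72)=5392783, p(73)=6185689, p(74)=7089500, p(75)=8118264, p(76)=9289091, p(77)=10619863, p(78)=12132164, p(79)=13848650, p(80)=15796476, p(81)=18004327, p(82)=20506255, p(83)=23338469, p(84)=26543660, p(85)=30167357, p(86)=34262962, p(87)=38887673, p(88)=44108109, p(89)=49995925, p(90)=56634173, p(91)=64112359, p(92)=72533807, p(93)=82010177, p(94)=92669720, p(95)=104651419, p(96)=118114304, p(97)=133230930, p(98)=150198136, p(99)=169229875, p(100)=190569292, p(101)=214481126, p(102)=241265379, p(103)=271248950, p(104)=304801365, p(105)=342325709, p(106)=384276336, p(107)=431149389, p(108)=483502844, p(109)=541946240, p(110)=607163746, p(111)=679903203, p(112)=761002156, p(113)=851376628, p(114)=952050665, p(115)=1064144451, p(116)=1188908248, p(117)=1327710076, p(118)=1482074143, p(119)=1653668665, p(120)=1844349560, p(121)=2056148051, p(122)=2291320912, p(123)=2552338241, p(124)=2841940500, p(125)=3163127352, p(126)=3519222692, p(127)=3913864295, p(128)=4351078600, p(129)=4835271870, p(130)=5371315400.
Final step: p(131) = p(130) + p(129) - p(126) - p(124) + p(119) + p(116) - p(109) - p(105) + p(96) + p(91) - p(80) - p(74) + p(61) + p(54) - p(39) - p(31) + p(14) + p(5)
= 5371315400 + 4835271870 - 3519222692 - 2841940500 + 1653668665 + 1188908248 - 541946240 - 342325709 + 118114304 + 64112359 - 15796476 - 7089500 + 1121505 + 386155 - 31185 - 6842 + 135 + 7
= 5964539504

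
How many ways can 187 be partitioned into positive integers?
1280011042268

p(n) counts ways to write n as a sum of positive integers (order ignored).
Euler's pentagonal recurrence: p(k) = p(k-1) + p(k-2) - p(k-5) - p(k-7) + p(k-12) + p(k-15) - ... (offsets j(3j∓1)/2, signs ++--, p(0)=1, p(<0)=0).
DP table for k = 0..186: p(0)=1, p(1)=1, p(2)=2, p(3)=3, p(4)=5, p(5)=7, p(6)=11, p(7)=15, p(8)=22, p(9)=30, p(10)=42, p(11)=56, p(12)=77, p(13)=101, p(14)=135, p(15)=176, p(16)=231, p(17)=297, p(18)=385, p(19)=490, p(20)=627, p(21)=792, p(22)=1002, p(23)=1255, p(24)=1575, p(25)=1958, p(26)=2436, p(27)=3010, p(28)=3718, p(29)=4565, p(30)=5604, p(31)=6842, p(32)=8349, p(33)=10143, p(34)=12310, p(35)=14883, p(36)=17977, p(37)=21637, p(38)=26015, p(39)=31185, p(40)=37338, p(41)=44583, p(42)=53174, p(43)=63261, p(44)=75175, p(45)=89134, p(46)=105558, p(47)=124754, p(48)=147273, p(49)=173525, p(50)=204226, p(51)=239943, p(52)=281589, p(53)=329931, p(54)=386155, p(55)=451276, p(56)=526823, p(57)=614154, p(58)=715220, p(59)=831820, p(60)=966467, p(61)=1121505, p(62)=1300156, p(63)=1505499, p(64)=1741630, p(65)=2012558, p(66)=2323520, p(67)=2679689, p(68)=3087735, p(69)=3554345, p(70)=4087968, p(71)=4697205, p(72)=5392783, p(73)=6185689, p(74)=7089500, p(75)=8118264, p(76)=9289091, p(77)=10619863, p(78)=12132164, p(79)=13848650, p(80)=15796476, p(81)=18004327, p(82)=20506255, p(83)=23338469, p(84)=26543660, p(85)=30167357, p(86)=34262962, p(87)=38887673, p(88)=44108109, p(89)=49995925, p(90)=56634173, p(91)=64112359, p(92)=72533807, p(93)=82010177, p(94)=92669720, p(95)=104651419, p(96)=118114304, p(97)=133230930, p(98)=150198136, p(99)=169229875, p(100)=190569292, p(101)=214481126, p(102)=241265379, p(103)=271248950, p(104)=304801365, p(105)=342325709, p(106)=384276336, p(107)=431149389, p(108)=483502844, p(109)=541946240, p(110)=607163746, p(111)=679903203, p(112)=761002156, p(113)=851376628, p(114)=952050665, p(115)=1064144451, p(116)=1188908248, p(117)=1327710076, p(118)=1482074143, p(119)=1653668665, p(120)=1844349560, p(121)=2056148051, p(122)=2291320912, p(123)=2552338241, p(124)=2841940500, p(125)=3163127352, p(126)=3519222692, p(127)=3913864295, p(128)=4351078600, p(129)=4835271870, p(130)=5371315400, p(131)=5964539504, p(132)=6620830889, p(133)=7346629512, p(134)=8149040695, p(135)=9035836076, p(136)=10015581680, p(137)=11097645016, p(138)=12292341831, p(139)=13610949895, p(140)=15065878135, p(141)=16670689208, p(142)=18440293320, p(143)=20390982757, p(144)=22540654445, p(145)=24908858009, p(146)=27517052599, p(147)=30388671978, p(148)=33549419497, p(149)=37027355200, p(150)=40853235313, p(151)=45060624582, p(152)=49686288421, p(153)=54770336324, p(154)=60356673280, p(155)=66493182097, p(156)=73232243759, p(157)=80630964769, p(158)=88751778802, p(159)=97662728555, p(160)=107438159466, p(161)=118159068427, p(162)=129913904637, p(163)=142798995930, p(164)=156919475295, p(165)=172389800255, p(166)=189334822579, p(167)=207890420102, p(168)=228204732751, p(169)=250438925115, p(170)=274768617130, p(171)=301384802048, p(172)=330495499613, p(173)=362326859895, p(174)=397125074750, p(175)=435157697830, p(176)=476715857290, p(177)=522115831195, p(178)=571701605655, p(179)=625846753120, p(180)=684957390936, p(181)=749474411781, p(182)=819876908323, p(183)=896684817527, p(184)=980462880430, p(185)=1071823774337, p(186)=1171432692373.
Final step: p(187) = p(186) + p(185) - p(182) - p(180) + p(175) + p(172) - p(165) - p(161) + p(152) + p(147) - p(136) - p(130) + p(117) + p(110) - p(95) - p(87) + p(70) + p(61) - p(42) - p(32) + p(11) + p(0)
= 1171432692373 + 1071823774337 - 819876908323 - 684957390936 + 435157697830 + 330495499613 - 172389800255 - 118159068427 + 49686288421 + 30388671978 - 10015581680 - 5371315400 + 1327710076 + 607163746 - 104651419 - 38887673 + 4087968 + 1121505 - 53174 - 8349 + 56 + 1
= 1280011042268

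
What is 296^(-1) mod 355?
6

gcd(296, 355) = 1, so the inverse exists.
Extended Euclidean algorithm on (355, 296):
355 = 1 × 296 + 59  ⟹  59 = (1)·355 + (-1)·296
296 = 5 × 59 + 1  ⟹  1 = (-5)·355 + (6)·296
So (6)·296 ≡ 1 (mod 355), i.e. 296^(-1) ≡ 6 (mod 355).
Check: 296 × 6 = 1776 ≡ 1 (mod 355)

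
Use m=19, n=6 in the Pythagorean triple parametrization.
(325, 228, 397)

Euclid's formula: a = m² - n², b = 2mn, c = m² + n²
m = 19, n = 6
a = 19² - 6² = 361 - 36 = 325
b = 2 × 19 × 6 = 228
c = 19² + 6² = 361 + 36 = 397
Verification: 325² + 228² = 105625 + 51984 = 157609 = 397² ✓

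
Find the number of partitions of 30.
5604

p(n) counts ways to write n as a sum of positive integers (order ignored).
Euler's pentagonal recurrence: p(k) = p(k-1) + p(k-2) - p(k-5) - p(k-7) + p(k-12) + p(k-15) - ... (offsets j(3j∓1)/2, signs ++--, p(0)=1, p(<0)=0).
DP table for k = 0..29: p(0)=1, p(1)=1, p(2)=2, p(3)=3, p(4)=5, p(5)=7, p(6)=11, p(7)=15, p(8)=22, p(9)=30, p(10)=42, p(11)=56, p(12)=77, p(13)=101, p(14)=135, p(15)=176, p(16)=231, p(17)=297, p(18)=385, p(19)=490, p(20)=627, p(21)=792, p(22)=1002, p(23)=1255, p(24)=1575, p(25)=1958, p(26)=2436, p(27)=3010, p(28)=3718, p(29)=4565.
Final step: p(30) = p(29) + p(28) - p(25) - p(23) + p(18) + p(15) - p(8) - p(4)
= 4565 + 3718 - 1958 - 1255 + 385 + 176 - 22 - 5
= 5604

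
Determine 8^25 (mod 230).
98

Repeated squaring. Binary of 25 = 11001.
8^1 ≡ 8 (mod 230); 8^2 ≡ 64 (mod 230); 8^4 ≡ 186 (mod 230); 8^8 ≡ 96 (mod 230); 8^16 ≡ 16 (mod 230)
8^25 = 8^1 × 8^8 × 8^16 ≡ 98 (mod 230)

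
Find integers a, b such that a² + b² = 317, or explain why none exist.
11² + 14² (a=11, b=14)

Factorization: 317 = 317
By Fermat: n is sum of two squares iff every prime p ≡ 3 (mod 4) appears to even power.
All primes ≡ 3 (mod 4) appear to even power.
Search a = 0, 1, 2, … for 317 - a² a perfect square: first hit at a = 11: 317 - 121 = 196 = 14².
317 = 11² + 14² = 121 + 196 ✓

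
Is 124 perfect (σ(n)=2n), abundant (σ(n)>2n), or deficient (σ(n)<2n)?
deficient

Proper divisors of 124: sum = 1 + 2 + 4 + 31 + 62 = 100
Since 100 < 124, 124 is deficient.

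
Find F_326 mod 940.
713

Matrix identity: Q^n = [[F_(n+1), F_n], [F_n, F_(n-1)]] with Q = [[1,1],[1,0]].
n = 326 = 101000110₂. Square-and-multiply, entries mod 940:
Q^1 = [[1,1],[1,0]]
Q^2 = (Q^1)² = [[2,1],[1,1]]
Q^5 = (Q^2)²·Q = [[8,5],[5,3]]
Q^10 = (Q^5)² = [[89,55],[55,34]]
Q^20 = (Q^10)² = [[606,185],[185,421]]
Q^40 = (Q^20)² = [[81,115],[115,906]]
Q^81 = (Q^40)²·Q = [[751,46],[46,705]]
Q^163 = (Q^81)²·Q = [[473,237],[237,236]]
Q^326 = (Q^163)² = [[718,713],[713,5]]
F_326 mod 940 = Q^326[0][1] = 713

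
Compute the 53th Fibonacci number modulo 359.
318

Matrix identity: Q^n = [[F_(n+1), F_n], [F_n, F_(n-1)]] with Q = [[1,1],[1,0]].
n = 53 = 110101₂. Square-and-multiply, entries mod 359:
Q^1 = [[1,1],[1,0]]
Q^3 = (Q^1)²·Q = [[3,2],[2,1]]
Q^6 = (Q^3)² = [[13,8],[8,5]]
Q^13 = (Q^6)²·Q = [[18,233],[233,144]]
Q^26 = (Q^13)² = [[45,51],[51,353]]
Q^53 = (Q^26)²·Q = [[153,318],[318,194]]
F_53 mod 359 = Q^53[0][1] = 318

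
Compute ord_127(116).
126

127 is prime, so ord(116) divides φ(127) = 126.
Divisors of 126: 1, 2, 3, 6, 7, 9, 14, 18, 21, 42, 63, 126.
Repeated squaring: 116^1 ≡ 116, 116^2 ≡ 121, 116^4 ≡ 36, 116^8 ≡ 26, 116^16 ≡ 41, 116^32 ≡ 30, 116^64 ≡ 11 (mod 127).
Test 116^d mod 127 for each divisor d in increasing order:
116^1 ≡ 116
116^2 ≡ 121
116^3 = 116^2·116^1 ≡ 66
116^6 = 116^4·116^2 ≡ 38
116^7 = 116^4·116^2·116^1 ≡ 90
116^9 = 116^8·116^1 ≡ 95
116^14 = 116^8·116^4·116^2 ≡ 99
116^18 = 116^16·116^2 ≡ 8
116^21 = 116^16·116^4·116^1 ≡ 20
116^42 = 116^32·116^8·116^2 ≡ 19
116^63 = 116^32·116^16·116^8·116^4·116^2·116^1 ≡ 126
116^126 = 116^64·116^32·116^16·116^8·116^4·116^2 ≡ 1  ← first divisor giving 1
The order is 126.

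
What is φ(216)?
72

216 = 2^3 × 3^3
φ(n) = n × ∏(1 - 1/p) for each prime p dividing n
φ(216) = 216 × (1 - 1/2) × (1 - 1/3) = 72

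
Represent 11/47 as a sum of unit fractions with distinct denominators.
1/5 + 1/30 + 1/1410

Greedy algorithm:
11/47: ceiling(47/11) = 5, use 1/5
8/235: ceiling(235/8) = 30, use 1/30
1/1410: ceiling(1410/1) = 1410, use 1/1410
Result: 11/47 = 1/5 + 1/30 + 1/1410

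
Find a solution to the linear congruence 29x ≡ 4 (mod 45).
x ≡ 11 (mod 45)

gcd(29, 45) = 1, which divides 4, so solutions exist.
Find 29^(-1) mod 45 by the extended Euclidean algorithm:
45 = 1 × 29 + 16  ⟹  16 = (1)·45 + (-1)·29
29 = 1 × 16 + 13  ⟹  13 = (-1)·45 + (2)·29
16 = 1 × 13 + 3  ⟹  3 = (2)·45 + (-3)·29
13 = 4 × 3 + 1  ⟹  1 = (-9)·45 + (14)·29
So (14)·29 ≡ 1 (mod 45), i.e. 29^(-1) ≡ 14 (mod 45).
x ≡ 14 × 4 = 56 ≡ 11 (mod 45).
Check: 29 × 11 = 319 ≡ 4 (mod 45).
Unique solution: x ≡ 11 (mod 45)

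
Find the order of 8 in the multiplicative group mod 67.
22

67 is prime, so ord(8) divides φ(67) = 66.
Divisors of 66: 1, 2, 3, 6, 11, 22, 33, 66.
Repeated squaring: 8^1 ≡ 8, 8^2 ≡ 64, 8^4 ≡ 9, 8^8 ≡ 14, 8^16 ≡ 62, 8^32 ≡ 25, 8^64 ≡ 22 (mod 67).
Test 8^d mod 67 for each divisor d in increasing order:
8^1 ≡ 8
8^2 ≡ 64
8^3 = 8^2·8^1 ≡ 43
8^6 = 8^4·8^2 ≡ 40
8^11 = 8^8·8^2·8^1 ≡ 66
8^22 = 8^16·8^4·8^2 ≡ 1  ← first divisor giving 1
The order is 22.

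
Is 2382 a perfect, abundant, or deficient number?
abundant

Proper divisors of 2382: sum = 1 + 2 + 3 + 6 + 397 + 794 + 1191 = 2394
Since 2394 > 2382, 2382 is abundant.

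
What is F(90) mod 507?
268

Matrix identity: Q^n = [[F_(n+1), F_n], [F_n, F_(n-1)]] with Q = [[1,1],[1,0]].
n = 90 = 1011010₂. Square-and-multiply, entries mod 507:
Q^1 = [[1,1],[1,0]]
Q^2 = (Q^1)² = [[2,1],[1,1]]
Q^5 = (Q^2)²·Q = [[8,5],[5,3]]
Q^11 = (Q^5)²·Q = [[144,89],[89,55]]
Q^22 = (Q^11)² = [[265,473],[473,299]]
Q^45 = (Q^22)²·Q = [[491,401],[401,90]]
Q^90 = (Q^45)² = [[338,268],[268,70]]
F_90 mod 507 = Q^90[0][1] = 268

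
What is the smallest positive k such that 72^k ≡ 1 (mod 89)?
44

89 is prime, so ord(72) divides φ(89) = 88.
Divisors of 88: 1, 2, 4, 8, 11, 22, 44, 88.
Repeated squaring: 72^1 ≡ 72, 72^2 ≡ 22, 72^4 ≡ 39, 72^8 ≡ 8, 72^16 ≡ 64, 72^32 ≡ 2, 72^64 ≡ 4 (mod 89).
Test 72^d mod 89 for each divisor d in increasing order:
72^1 ≡ 72
72^2 ≡ 22
72^4 ≡ 39
72^8 ≡ 8
72^11 = 72^8·72^2·72^1 ≡ 34
72^22 = 72^16·72^4·72^2 ≡ 88
72^44 = 72^32·72^8·72^4 ≡ 1  ← first divisor giving 1
The order is 44.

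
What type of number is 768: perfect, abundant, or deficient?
abundant

Proper divisors of 768: sum = 1 + 2 + 3 + 4 + 6 + 8 + 12 + 16 + ... + 128 + 192 + 256 + 384 (17 divisors) = 1276
Since 1276 > 768, 768 is abundant.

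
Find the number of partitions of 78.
12132164

p(n) counts ways to write n as a sum of positive integers (order ignored).
Euler's pentagonal recurrence: p(k) = p(k-1) + p(k-2) - p(k-5) - p(k-7) + p(k-12) + p(k-15) - ... (offsets j(3j∓1)/2, signs ++--, p(0)=1, p(<0)=0).
DP table for k = 0..77: p(0)=1, p(1)=1, p(2)=2, p(3)=3, p(4)=5, p(5)=7, p(6)=11, p(7)=15, p(8)=22, p(9)=30, p(10)=42, p(11)=56, p(12)=77, p(13)=101, p(14)=135, p(15)=176, p(16)=231, p(17)=297, p(18)=385, p(19)=490, p(20)=627, p(21)=792, p(22)=1002, p(23)=1255, p(24)=1575, p(25)=1958, p(26)=2436, p(27)=3010, p(28)=3718, p(29)=4565, p(30)=5604, p(31)=6842, p(32)=8349, p(33)=10143, p(34)=12310, p(35)=14883, p(36)=17977, p(37)=21637, p(38)=26015, p(39)=31185, p(40)=37338, p(41)=44583, p(42)=53174, p(43)=63261, p(44)=75175, p(45)=89134, p(46)=105558, p(47)=124754, p(48)=147273, p(49)=173525, p(50)=204226, p(51)=239943, p(52)=281589, p(53)=329931, p(54)=386155, p(55)=451276, p(56)=526823, p(57)=614154, p(58)=715220, p(59)=831820, p(60)=966467, p(61)=1121505, p(62)=1300156, p(63)=1505499, p(64)=1741630, p(65)=2012558, p(66)=2323520, p(67)=2679689, p(68)=3087735, p(69)=3554345, p(70)=4087968, p(71)=4697205, p(72)=5392783, p(73)=6185689, p(74)=7089500, p(75)=8118264, p(76)=9289091, p(77)=10619863.
Final step: p(78) = p(77) + p(76) - p(73) - p(71) + p(66) + p(63) - p(56) - p(52) + p(43) + p(38) - p(27) - p(21) + p(8) + p(1)
= 10619863 + 9289091 - 6185689 - 4697205 + 2323520 + 1505499 - 526823 - 281589 + 63261 + 26015 - 3010 - 792 + 22 + 1
= 12132164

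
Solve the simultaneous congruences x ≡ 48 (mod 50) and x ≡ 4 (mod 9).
148

Using Chinese Remainder Theorem:
M = 50 × 9 = 450
M1 = 9, M2 = 50
y1 = 9^(-1) mod 50 = 39
y2 = 50^(-1) mod 9 = 2
x = (48×9×39 + 4×50×2) mod 450 = 148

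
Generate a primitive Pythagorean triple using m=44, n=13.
(1767, 1144, 2105)

Euclid's formula: a = m² - n², b = 2mn, c = m² + n²
m = 44, n = 13
a = 44² - 13² = 1936 - 169 = 1767
b = 2 × 44 × 13 = 1144
c = 44² + 13² = 1936 + 169 = 2105
Verification: 1767² + 1144² = 3122289 + 1308736 = 4431025 = 2105² ✓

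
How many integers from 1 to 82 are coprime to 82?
40

82 = 2 × 41
φ(n) = n × ∏(1 - 1/p) for each prime p dividing n
φ(82) = 82 × (1 - 1/2) × (1 - 1/41) = 40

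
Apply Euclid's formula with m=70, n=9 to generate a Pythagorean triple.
(4819, 1260, 4981)

Euclid's formula: a = m² - n², b = 2mn, c = m² + n²
m = 70, n = 9
a = 70² - 9² = 4900 - 81 = 4819
b = 2 × 70 × 9 = 1260
c = 70² + 9² = 4900 + 81 = 4981
Verification: 4819² + 1260² = 23222761 + 1587600 = 24810361 = 4981² ✓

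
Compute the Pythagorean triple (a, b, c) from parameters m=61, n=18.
(3397, 2196, 4045)

Euclid's formula: a = m² - n², b = 2mn, c = m² + n²
m = 61, n = 18
a = 61² - 18² = 3721 - 324 = 3397
b = 2 × 61 × 18 = 2196
c = 61² + 18² = 3721 + 324 = 4045
Verification: 3397² + 2196² = 11539609 + 4822416 = 16362025 = 4045² ✓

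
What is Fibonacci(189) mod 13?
0

Matrix identity: Q^n = [[F_(n+1), F_n], [F_n, F_(n-1)]] with Q = [[1,1],[1,0]].
n = 189 = 10111101₂. Square-and-multiply, entries mod 13:
Q^1 = [[1,1],[1,0]]
Q^2 = (Q^1)² = [[2,1],[1,1]]
Q^5 = (Q^2)²·Q = [[8,5],[5,3]]
Q^11 = (Q^5)²·Q = [[1,11],[11,3]]
Q^23 = (Q^11)²·Q = [[10,5],[5,5]]
Q^47 = (Q^23)²·Q = [[5,8],[8,10]]
Q^94 = (Q^47)² = [[11,3],[3,8]]
Q^189 = (Q^94)²·Q = [[5,0],[0,5]]
F_189 mod 13 = Q^189[0][1] = 0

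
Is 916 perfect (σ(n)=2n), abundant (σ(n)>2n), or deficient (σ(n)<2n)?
deficient

Proper divisors of 916: sum = 1 + 2 + 4 + 229 + 458 = 694
Since 694 < 916, 916 is deficient.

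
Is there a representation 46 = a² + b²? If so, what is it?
Not possible

Factorization: 46 = 2 × 23
By Fermat: n is sum of two squares iff every prime p ≡ 3 (mod 4) appears to even power.
Prime(s) ≡ 3 (mod 4) with odd exponent: [(23, 1)]
Therefore 46 cannot be expressed as a² + b².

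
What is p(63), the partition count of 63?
1505499

p(n) counts ways to write n as a sum of positive integers (order ignored).
Euler's pentagonal recurrence: p(k) = p(k-1) + p(k-2) - p(k-5) - p(k-7) + p(k-12) + p(k-15) - ... (offsets j(3j∓1)/2, signs ++--, p(0)=1, p(<0)=0).
DP table for k = 0..62: p(0)=1, p(1)=1, p(2)=2, p(3)=3, p(4)=5, p(5)=7, p(6)=11, p(7)=15, p(8)=22, p(9)=30, p(10)=42, p(11)=56, p(12)=77, p(13)=101, p(14)=135, p(15)=176, p(16)=231, p(17)=297, p(18)=385, p(19)=490, p(20)=627, p(21)=792, p(22)=1002, p(23)=1255, p(24)=1575, p(25)=1958, p(26)=2436, p(27)=3010, p(28)=3718, p(29)=4565, p(30)=5604, p(31)=6842, p(32)=8349, p(33)=10143, p(34)=12310, p(35)=14883, p(36)=17977, p(37)=21637, p(38)=26015, p(39)=31185, p(40)=37338, p(41)=44583, p(42)=53174, p(43)=63261, p(44)=75175, p(45)=89134, p(46)=105558, p(47)=124754, p(48)=147273, p(49)=173525, p(50)=204226, p(51)=239943, p(52)=281589, p(53)=329931, p(54)=386155, p(55)=451276, p(56)=526823, p(57)=614154, p(58)=715220, p(59)=831820, p(60)=966467, p(61)=1121505, p(62)=1300156.
Final step: p(63) = p(62) + p(61) - p(58) - p(56) + p(51) + p(48) - p(41) - p(37) + p(28) + p(23) - p(12) - p(6)
= 1300156 + 1121505 - 715220 - 526823 + 239943 + 147273 - 44583 - 21637 + 3718 + 1255 - 77 - 11
= 1505499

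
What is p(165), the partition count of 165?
172389800255

p(n) counts ways to write n as a sum of positive integers (order ignored).
Euler's pentagonal recurrence: p(k) = p(k-1) + p(k-2) - p(k-5) - p(k-7) + p(k-12) + p(k-15) - ... (offsets j(3j∓1)/2, signs ++--, p(0)=1, p(<0)=0).
DP table for k = 0..164: p(0)=1, p(1)=1, p(2)=2, p(3)=3, p(4)=5, p(5)=7, p(6)=11, p(7)=15, p(8)=22, p(9)=30, p(10)=42, p(11)=56, p(12)=77, p(13)=101, p(14)=135, p(15)=176, p(16)=231, p(17)=297, p(18)=385, p(19)=490, p(20)=627, p(21)=792, p(22)=1002, p(23)=1255, p(24)=1575, p(25)=1958, p(26)=2436, p(27)=3010, p(28)=3718, p(29)=4565, p(30)=5604, p(31)=6842, p(32)=8349, p(33)=10143, p(34)=12310, p(35)=14883, p(36)=17977, p(37)=21637, p(38)=26015, p(39)=31185, p(40)=37338, p(41)=44583, p(42)=53174, p(43)=63261, p(44)=75175, p(45)=89134, p(46)=105558, p(47)=124754, p(48)=147273, p(49)=173525, p(50)=204226, p(51)=239943, p(52)=281589, p(53)=329931, p(54)=386155, p(55)=451276, p(56)=526823, p(57)=614154, p(58)=715220, p(59)=831820, p(60)=966467, p(61)=1121505, p(62)=1300156, p(63)=1505499, p(64)=1741630, p(65)=2012558, p(66)=2323520, p(67)=2679689, p(68)=3087735, p(69)=3554345, p(70)=4087968, p(71)=4697205, p(72)=5392783, p(73)=6185689, p(74)=7089500, p(75)=8118264, p(76)=9289091, p(77)=10619863, p(78)=12132164, p(79)=13848650, p(80)=15796476, p(81)=18004327, p(82)=20506255, p(83)=23338469, p(84)=26543660, p(85)=30167357, p(86)=34262962, p(87)=38887673, p(88)=44108109, p(89)=49995925, p(90)=56634173, p(91)=64112359, p(92)=72533807, p(93)=82010177, p(94)=92669720, p(95)=104651419, p(96)=118114304, p(97)=133230930, p(98)=150198136, p(99)=169229875, p(100)=190569292, p(101)=214481126, p(102)=241265379, p(103)=271248950, p(104)=304801365, p(105)=342325709, p(106)=384276336, p(107)=431149389, p(108)=483502844, p(109)=541946240, p(110)=607163746, p(111)=679903203, p(112)=761002156, p(113)=851376628, p(114)=952050665, p(115)=1064144451, p(116)=1188908248, p(117)=1327710076, p(118)=1482074143, p(119)=1653668665, p(120)=1844349560, p(121)=2056148051, p(122)=2291320912, p(123)=2552338241, p(124)=2841940500, p(125)=3163127352, p(126)=3519222692, p(127)=3913864295, p(128)=4351078600, p(129)=4835271870, p(130)=5371315400, p(131)=5964539504, p(132)=6620830889, p(133)=7346629512, p(134)=8149040695, p(135)=9035836076, p(136)=10015581680, p(137)=11097645016, p(138)=12292341831, p(139)=13610949895, p(140)=15065878135, p(141)=16670689208, p(142)=18440293320, p(143)=20390982757, p(144)=22540654445, p(145)=24908858009, p(146)=27517052599, p(147)=30388671978, p(148)=33549419497, p(149)=37027355200, p(150)=40853235313, p(151)=45060624582, p(152)=49686288421, p(153)=54770336324, p(154)=60356673280, p(155)=66493182097, p(156)=73232243759, p(157)=80630964769, p(158)=88751778802, p(159)=97662728555, p(160)=107438159466, p(161)=118159068427, p(162)=129913904637, p(163)=142798995930, p(164)=156919475295.
Final step: p(165) = p(164) + p(163) - p(160) - p(158) + p(153) + p(150) - p(143) - p(139) + p(130) + p(125) - p(114) - p(108) + p(95) + p(88) - p(73) - p(65) + p(48) + p(39) - p(20) - p(10)
= 156919475295 + 142798995930 - 107438159466 - 88751778802 + 54770336324 + 40853235313 - 20390982757 - 13610949895 + 5371315400 + 3163127352 - 952050665 - 483502844 + 104651419 + 44108109 - 6185689 - 2012558 + 147273 + 31185 - 627 - 42
= 172389800255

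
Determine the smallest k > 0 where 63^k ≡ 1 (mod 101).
100

101 is prime, so ord(63) divides φ(101) = 100.
Divisors of 100: 1, 2, 4, 5, 10, 20, 25, 50, 100.
Repeated squaring: 63^1 ≡ 63, 63^2 ≡ 30, 63^4 ≡ 92, 63^8 ≡ 81, 63^16 ≡ 97, 63^32 ≡ 16, 63^64 ≡ 54 (mod 101).
Test 63^d mod 101 for each divisor d in increasing order:
63^1 ≡ 63
63^2 ≡ 30
63^4 ≡ 92
63^5 = 63^4·63^1 ≡ 39
63^10 = 63^8·63^2 ≡ 6
63^20 = 63^16·63^4 ≡ 36
63^25 = 63^16·63^8·63^1 ≡ 91
63^50 = 63^32·63^16·63^2 ≡ 100
63^100 = 63^64·63^32·63^4 ≡ 1  ← first divisor giving 1
The order is 100.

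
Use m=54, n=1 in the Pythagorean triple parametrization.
(2915, 108, 2917)

Euclid's formula: a = m² - n², b = 2mn, c = m² + n²
m = 54, n = 1
a = 54² - 1² = 2916 - 1 = 2915
b = 2 × 54 × 1 = 108
c = 54² + 1² = 2916 + 1 = 2917
Verification: 2915² + 108² = 8497225 + 11664 = 8508889 = 2917² ✓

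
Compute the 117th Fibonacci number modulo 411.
14

Matrix identity: Q^n = [[F_(n+1), F_n], [F_n, F_(n-1)]] with Q = [[1,1],[1,0]].
n = 117 = 1110101₂. Square-and-multiply, entries mod 411:
Q^1 = [[1,1],[1,0]]
Q^3 = (Q^1)²·Q = [[3,2],[2,1]]
Q^7 = (Q^3)²·Q = [[21,13],[13,8]]
Q^14 = (Q^7)² = [[199,377],[377,233]]
Q^29 = (Q^14)²·Q = [[176,68],[68,108]]
Q^58 = (Q^29)² = [[254,406],[406,259]]
Q^117 = (Q^58)²·Q = [[326,14],[14,312]]
F_117 mod 411 = Q^117[0][1] = 14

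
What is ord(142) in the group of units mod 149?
37

149 is prime, so ord(142) divides φ(149) = 148.
Divisors of 148: 1, 2, 4, 37, 74, 148.
Repeated squaring: 142^1 ≡ 142, 142^2 ≡ 49, 142^4 ≡ 17, 142^8 ≡ 140, 142^16 ≡ 81, 142^32 ≡ 5, 142^64 ≡ 25, 142^128 ≡ 29 (mod 149).
Test 142^d mod 149 for each divisor d in increasing order:
142^1 ≡ 142
142^2 ≡ 49
142^4 ≡ 17
142^37 = 142^32·142^4·142^1 ≡ 1  ← first divisor giving 1
The order is 37.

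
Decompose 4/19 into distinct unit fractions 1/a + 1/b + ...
1/5 + 1/95

Greedy algorithm:
4/19: ceiling(19/4) = 5, use 1/5
1/95: ceiling(95/1) = 95, use 1/95
Result: 4/19 = 1/5 + 1/95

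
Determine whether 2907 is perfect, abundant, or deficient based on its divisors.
deficient

Proper divisors of 2907: sum = 1 + 3 + 9 + 17 + 19 + 51 + 57 + 153 + 171 + 323 + 969 = 1773
Since 1773 < 2907, 2907 is deficient.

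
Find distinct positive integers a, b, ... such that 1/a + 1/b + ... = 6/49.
1/9 + 1/89 + 1/9813 + 1/128383479

Greedy algorithm:
6/49: ceiling(49/6) = 9, use 1/9
5/441: ceiling(441/5) = 89, use 1/89
4/39249: ceiling(39249/4) = 9813, use 1/9813
1/128383479: ceiling(128383479/1) = 128383479, use 1/128383479
Result: 6/49 = 1/9 + 1/89 + 1/9813 + 1/128383479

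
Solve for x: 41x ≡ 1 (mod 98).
55

gcd(41, 98) = 1, so the inverse exists.
Extended Euclidean algorithm on (98, 41):
98 = 2 × 41 + 16  ⟹  16 = (1)·98 + (-2)·41
41 = 2 × 16 + 9  ⟹  9 = (-2)·98 + (5)·41
16 = 1 × 9 + 7  ⟹  7 = (3)·98 + (-7)·41
9 = 1 × 7 + 2  ⟹  2 = (-5)·98 + (12)·41
7 = 3 × 2 + 1  ⟹  1 = (18)·98 + (-43)·41
So (-43)·41 ≡ 1 (mod 98), i.e. 41^(-1) ≡ -43 ≡ 55 (mod 98).
Check: 41 × 55 = 2255 ≡ 1 (mod 98)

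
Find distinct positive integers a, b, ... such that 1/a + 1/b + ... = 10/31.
1/4 + 1/14 + 1/868

Greedy algorithm:
10/31: ceiling(31/10) = 4, use 1/4
9/124: ceiling(124/9) = 14, use 1/14
1/868: ceiling(868/1) = 868, use 1/868
Result: 10/31 = 1/4 + 1/14 + 1/868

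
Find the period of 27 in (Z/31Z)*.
10

31 is prime, so ord(27) divides φ(31) = 30.
Divisors of 30: 1, 2, 3, 5, 6, 10, 15, 30.
Repeated squaring: 27^1 ≡ 27, 27^2 ≡ 16, 27^4 ≡ 8, 27^8 ≡ 2, 27^16 ≡ 4 (mod 31).
Test 27^d mod 31 for each divisor d in increasing order:
27^1 ≡ 27
27^2 ≡ 16
27^3 = 27^2·27^1 ≡ 29
27^5 = 27^4·27^1 ≡ 30
27^6 = 27^4·27^2 ≡ 4
27^10 = 27^8·27^2 ≡ 1  ← first divisor giving 1
The order is 10.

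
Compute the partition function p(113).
851376628

p(n) counts ways to write n as a sum of positive integers (order ignored).
Euler's pentagonal recurrence: p(k) = p(k-1) + p(k-2) - p(k-5) - p(k-7) + p(k-12) + p(k-15) - ... (offsets j(3j∓1)/2, signs ++--, p(0)=1, p(<0)=0).
DP table for k = 0..112: p(0)=1, p(1)=1, p(2)=2, p(3)=3, p(4)=5, p(5)=7, p(6)=11, p(7)=15, p(8)=22, p(9)=30, p(10)=42, p(11)=56, p(12)=77, p(13)=101, p(14)=135, p(15)=176, p(16)=231, p(17)=297, p(18)=385, p(19)=490, p(20)=627, p(21)=792, p(22)=1002, p(23)=1255, p(24)=1575, p(25)=1958, p(26)=2436, p(27)=3010, p(28)=3718, p(29)=4565, p(30)=5604, p(31)=6842, p(32)=8349, p(33)=10143, p(34)=12310, p(35)=14883, p(36)=17977, p(37)=21637, p(38)=26015, p(39)=31185, p(40)=37338, p(41)=44583, p(42)=53174, p(43)=63261, p(44)=75175, p(45)=89134, p(46)=105558, p(47)=124754, p(48)=147273, p(49)=173525, p(50)=204226, p(51)=239943, p(52)=281589, p(53)=329931, p(54)=386155, p(55)=451276, p(56)=526823, p(57)=614154, p(58)=715220, p(59)=831820, p(60)=966467, p(61)=1121505, p(62)=1300156, p(63)=1505499, p(64)=1741630, p(65)=2012558, p(66)=2323520, p(67)=2679689, p(68)=3087735, p(69)=3554345, p(70)=4087968, p(71)=4697205, p(72)=5392783, p(73)=6185689, p(74)=7089500, p(75)=8118264, p(76)=9289091, p(77)=10619863, p(78)=12132164, p(79)=13848650, p(80)=15796476, p(81)=18004327, p(82)=20506255, p(83)=23338469, p(84)=26543660, p(85)=30167357, p(86)=34262962, p(87)=38887673, p(88)=44108109, p(89)=49995925, p(90)=56634173, p(91)=64112359, p(92)=72533807, p(93)=82010177, p(94)=92669720, p(95)=104651419, p(96)=118114304, p(97)=133230930, p(98)=150198136, p(99)=169229875, p(100)=190569292, p(101)=214481126, p(102)=241265379, p(103)=271248950, p(104)=304801365, p(105)=342325709, p(106)=384276336, p(107)=431149389, p(108)=483502844, p(109)=541946240, p(110)=607163746, p(111)=679903203, p(112)=761002156.
Final step: p(113) = p(112) + p(111) - p(108) - p(106) + p(101) + p(98) - p(91) - p(87) + p(78) + p(73) - p(62) - p(56) + p(43) + p(36) - p(21) - p(13)
= 761002156 + 679903203 - 483502844 - 384276336 + 214481126 + 150198136 - 64112359 - 38887673 + 12132164 + 6185689 - 1300156 - 526823 + 63261 + 17977 - 792 - 101
= 851376628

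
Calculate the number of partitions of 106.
384276336

p(n) counts ways to write n as a sum of positive integers (order ignored).
Euler's pentagonal recurrence: p(k) = p(k-1) + p(k-2) - p(k-5) - p(k-7) + p(k-12) + p(k-15) - ... (offsets j(3j∓1)/2, signs ++--, p(0)=1, p(<0)=0).
DP table for k = 0..105: p(0)=1, p(1)=1, p(2)=2, p(3)=3, p(4)=5, p(5)=7, p(6)=11, p(7)=15, p(8)=22, p(9)=30, p(10)=42, p(11)=56, p(12)=77, p(13)=101, p(14)=135, p(15)=176, p(16)=231, p(17)=297, p(18)=385, p(19)=490, p(20)=627, p(21)=792, p(22)=1002, p(23)=1255, p(24)=1575, p(25)=1958, p(26)=2436, p(27)=3010, p(28)=3718, p(29)=4565, p(30)=5604, p(31)=6842, p(32)=8349, p(33)=10143, p(34)=12310, p(35)=14883, p(36)=17977, p(37)=21637, p(38)=26015, p(39)=31185, p(40)=37338, p(41)=44583, p(42)=53174, p(43)=63261, p(44)=75175, p(45)=89134, p(46)=105558, p(47)=124754, p(48)=147273, p(49)=173525, p(50)=204226, p(51)=239943, p(52)=281589, p(53)=329931, p(54)=386155, p(55)=451276, p(56)=526823, p(57)=614154, p(58)=715220, p(59)=831820, p(60)=966467, p(61)=1121505, p(62)=1300156, p(63)=1505499, p(64)=1741630, p(65)=2012558, p(66)=2323520, p(67)=2679689, p(68)=3087735, p(69)=3554345, p(70)=4087968, p(71)=4697205, p(72)=5392783, p(73)=6185689, p(74)=7089500, p(75)=8118264, p(76)=9289091, p(77)=10619863, p(78)=12132164, p(79)=13848650, p(80)=15796476, p(81)=18004327, p(82)=20506255, p(83)=23338469, p(84)=26543660, p(85)=30167357, p(86)=34262962, p(87)=38887673, p(88)=44108109, p(89)=49995925, p(90)=56634173, p(91)=64112359, p(92)=72533807, p(93)=82010177, p(94)=92669720, p(95)=104651419, p(96)=118114304, p(97)=133230930, p(98)=150198136, p(99)=169229875, p(100)=190569292, p(101)=214481126, p(102)=241265379, p(103)=271248950, p(104)=304801365, p(105)=342325709.
Final step: p(106) = p(105) + p(104) - p(101) - p(99) + p(94) + p(91) - p(84) - p(80) + p(71) + p(66) - p(55) - p(49) + p(36) + p(29) - p(14) - p(6)
= 342325709 + 304801365 - 214481126 - 169229875 + 92669720 + 64112359 - 26543660 - 15796476 + 4697205 + 2323520 - 451276 - 173525 + 17977 + 4565 - 135 - 11
= 384276336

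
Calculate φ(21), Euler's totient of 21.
12

21 = 3 × 7
φ(n) = n × ∏(1 - 1/p) for each prime p dividing n
φ(21) = 21 × (1 - 1/3) × (1 - 1/7) = 12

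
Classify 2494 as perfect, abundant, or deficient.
deficient

Proper divisors of 2494: sum = 1 + 2 + 29 + 43 + 58 + 86 + 1247 = 1466
Since 1466 < 2494, 2494 is deficient.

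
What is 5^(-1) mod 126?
101

gcd(5, 126) = 1, so the inverse exists.
Extended Euclidean algorithm on (126, 5):
126 = 25 × 5 + 1  ⟹  1 = (1)·126 + (-25)·5
So (-25)·5 ≡ 1 (mod 126), i.e. 5^(-1) ≡ -25 ≡ 101 (mod 126).
Check: 5 × 101 = 505 ≡ 1 (mod 126)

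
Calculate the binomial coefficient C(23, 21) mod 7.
1

Using Lucas' theorem:
Write n=23 and k=21 in base 7:
n in base 7: [3, 2]
k in base 7: [3, 0]
C(23,21) mod 7 = ∏ C(n_i, k_i) mod 7
Digit binomials (mod 7): C(3,3) = 1; C(2,0) = 1
Product: 1 × 1 = 1 ≡ 1 (mod 7)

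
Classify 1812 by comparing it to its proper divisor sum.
abundant

Proper divisors of 1812: sum = 1 + 2 + 3 + 4 + 6 + 12 + 151 + 302 + 453 + 604 + 906 = 2444
Since 2444 > 1812, 1812 is abundant.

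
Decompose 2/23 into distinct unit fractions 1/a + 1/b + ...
1/12 + 1/276

Greedy algorithm:
2/23: ceiling(23/2) = 12, use 1/12
1/276: ceiling(276/1) = 276, use 1/276
Result: 2/23 = 1/12 + 1/276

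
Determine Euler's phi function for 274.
136

274 = 2 × 137
φ(n) = n × ∏(1 - 1/p) for each prime p dividing n
φ(274) = 274 × (1 - 1/2) × (1 - 1/137) = 136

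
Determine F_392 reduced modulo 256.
21

Matrix identity: Q^n = [[F_(n+1), F_n], [F_n, F_(n-1)]] with Q = [[1,1],[1,0]].
n = 392 = 110001000₂. Square-and-multiply, entries mod 256:
Q^1 = [[1,1],[1,0]]
Q^3 = (Q^1)²·Q = [[3,2],[2,1]]
Q^6 = (Q^3)² = [[13,8],[8,5]]
Q^12 = (Q^6)² = [[233,144],[144,89]]
Q^24 = (Q^12)² = [[17,32],[32,241]]
Q^49 = (Q^24)²·Q = [[97,33],[33,64]]
Q^98 = (Q^49)² = [[2,193],[193,65]]
Q^196 = (Q^98)² = [[133,131],[131,2]]
Q^392 = (Q^196)² = [[34,21],[21,13]]
F_392 mod 256 = Q^392[0][1] = 21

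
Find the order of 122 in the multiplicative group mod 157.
78

157 is prime, so ord(122) divides φ(157) = 156.
Divisors of 156: 1, 2, 3, 4, 6, 12, 13, 26, 39, 52, 78, 156.
Repeated squaring: 122^1 ≡ 122, 122^2 ≡ 126, 122^4 ≡ 19, 122^8 ≡ 47, 122^16 ≡ 11, 122^32 ≡ 121, 122^64 ≡ 40, 122^128 ≡ 30 (mod 157).
Test 122^d mod 157 for each divisor d in increasing order:
122^1 ≡ 122
122^2 ≡ 126
122^3 = 122^2·122^1 ≡ 143
122^4 ≡ 19
122^6 = 122^4·122^2 ≡ 39
122^12 = 122^8·122^4 ≡ 108
122^13 = 122^8·122^4·122^1 ≡ 145
122^26 = 122^16·122^8·122^2 ≡ 144
122^39 = 122^32·122^4·122^2·122^1 ≡ 156
122^52 = 122^32·122^16·122^4 ≡ 12
122^78 = 122^64·122^8·122^4·122^2 ≡ 1  ← first divisor giving 1
The order is 78.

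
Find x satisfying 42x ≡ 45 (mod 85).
x ≡ 80 (mod 85)

gcd(42, 85) = 1, which divides 45, so solutions exist.
Find 42^(-1) mod 85 by the extended Euclidean algorithm:
85 = 2 × 42 + 1  ⟹  1 = (1)·85 + (-2)·42
So (-2)·42 ≡ 1 (mod 85), i.e. 42^(-1) ≡ -2 ≡ 83 (mod 85).
x ≡ 83 × 45 = 3735 ≡ 80 (mod 85).
Check: 42 × 80 = 3360 ≡ 45 (mod 85).
Unique solution: x ≡ 80 (mod 85)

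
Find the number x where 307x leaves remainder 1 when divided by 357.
307

gcd(307, 357) = 1, so the inverse exists.
Extended Euclidean algorithm on (357, 307):
357 = 1 × 307 + 50  ⟹  50 = (1)·357 + (-1)·307
307 = 6 × 50 + 7  ⟹  7 = (-6)·357 + (7)·307
50 = 7 × 7 + 1  ⟹  1 = (43)·357 + (-50)·307
So (-50)·307 ≡ 1 (mod 357), i.e. 307^(-1) ≡ -50 ≡ 307 (mod 357).
Check: 307 × 307 = 94249 ≡ 1 (mod 357)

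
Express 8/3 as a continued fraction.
[2; 1, 2]

Euclidean algorithm steps:
8 = 2 × 3 + 2
3 = 1 × 2 + 1
2 = 2 × 1 + 0
Continued fraction: [2; 1, 2]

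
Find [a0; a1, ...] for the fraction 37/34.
[1; 11, 3]

Euclidean algorithm steps:
37 = 1 × 34 + 3
34 = 11 × 3 + 1
3 = 3 × 1 + 0
Continued fraction: [1; 11, 3]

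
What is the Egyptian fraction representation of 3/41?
1/14 + 1/574

Greedy algorithm:
3/41: ceiling(41/3) = 14, use 1/14
1/574: ceiling(574/1) = 574, use 1/574
Result: 3/41 = 1/14 + 1/574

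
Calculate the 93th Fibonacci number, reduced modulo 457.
227

Matrix identity: Q^n = [[F_(n+1), F_n], [F_n, F_(n-1)]] with Q = [[1,1],[1,0]].
n = 93 = 1011101₂. Square-and-multiply, entries mod 457:
Q^1 = [[1,1],[1,0]]
Q^2 = (Q^1)² = [[2,1],[1,1]]
Q^5 = (Q^2)²·Q = [[8,5],[5,3]]
Q^11 = (Q^5)²·Q = [[144,89],[89,55]]
Q^23 = (Q^11)²·Q = [[211,323],[323,345]]
Q^46 = (Q^23)² = [[325,444],[444,338]]
Q^93 = (Q^46)²·Q = [[291,227],[227,64]]
F_93 mod 457 = Q^93[0][1] = 227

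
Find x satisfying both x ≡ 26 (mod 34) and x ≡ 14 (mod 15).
434

Using Chinese Remainder Theorem:
M = 34 × 15 = 510
M1 = 15, M2 = 34
y1 = 15^(-1) mod 34 = 25
y2 = 34^(-1) mod 15 = 4
x = (26×15×25 + 14×34×4) mod 510 = 434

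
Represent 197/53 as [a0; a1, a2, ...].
[3; 1, 2, 1, 1, 7]

Euclidean algorithm steps:
197 = 3 × 53 + 38
53 = 1 × 38 + 15
38 = 2 × 15 + 8
15 = 1 × 8 + 7
8 = 1 × 7 + 1
7 = 7 × 1 + 0
Continued fraction: [3; 1, 2, 1, 1, 7]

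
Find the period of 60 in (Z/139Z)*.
46

139 is prime, so ord(60) divides φ(139) = 138.
Divisors of 138: 1, 2, 3, 6, 23, 46, 69, 138.
Repeated squaring: 60^1 ≡ 60, 60^2 ≡ 125, 60^4 ≡ 57, 60^8 ≡ 52, 60^16 ≡ 63, 60^32 ≡ 77, 60^64 ≡ 91, 60^128 ≡ 80 (mod 139).
Test 60^d mod 139 for each divisor d in increasing order:
60^1 ≡ 60
60^2 ≡ 125
60^3 = 60^2·60^1 ≡ 133
60^6 = 60^4·60^2 ≡ 36
60^23 = 60^16·60^4·60^2·60^1 ≡ 138
60^46 = 60^32·60^8·60^4·60^2 ≡ 1  ← first divisor giving 1
The order is 46.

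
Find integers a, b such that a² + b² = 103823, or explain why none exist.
Not possible

Factorization: 103823 = 47^3
By Fermat: n is sum of two squares iff every prime p ≡ 3 (mod 4) appears to even power.
Prime(s) ≡ 3 (mod 4) with odd exponent: [(47, 3)]
Therefore 103823 cannot be expressed as a² + b².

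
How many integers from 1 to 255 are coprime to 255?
128

255 = 3 × 5 × 17
φ(n) = n × ∏(1 - 1/p) for each prime p dividing n
φ(255) = 255 × (1 - 1/3) × (1 - 1/5) × (1 - 1/17) = 128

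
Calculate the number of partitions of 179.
625846753120

p(n) counts ways to write n as a sum of positive integers (order ignored).
Euler's pentagonal recurrence: p(k) = p(k-1) + p(k-2) - p(k-5) - p(k-7) + p(k-12) + p(k-15) - ... (offsets j(3j∓1)/2, signs ++--, p(0)=1, p(<0)=0).
DP table for k = 0..178: p(0)=1, p(1)=1, p(2)=2, p(3)=3, p(4)=5, p(5)=7, p(6)=11, p(7)=15, p(8)=22, p(9)=30, p(10)=42, p(11)=56, p(12)=77, p(13)=101, p(14)=135, p(15)=176, p(16)=231, p(17)=297, p(18)=385, p(19)=490, p(20)=627, p(21)=792, p(22)=1002, p(23)=1255, p(24)=1575, p(25)=1958, p(26)=2436, p(27)=3010, p(28)=3718, p(29)=4565, p(30)=5604, p(31)=6842, p(32)=8349, p(33)=10143, p(34)=12310, p(35)=14883, p(36)=17977, p(37)=21637, p(38)=26015, p(39)=31185, p(40)=37338, p(41)=44583, p(42)=53174, p(43)=63261, p(44)=75175, p(45)=89134, p(46)=105558, p(47)=124754, p(48)=147273, p(49)=173525, p(50)=204226, p(51)=239943, p(52)=281589, p(53)=329931, p(54)=386155, p(55)=451276, p(56)=526823, p(57)=614154, p(58)=715220, p(59)=831820, p(60)=966467, p(61)=1121505, p(62)=1300156, p(63)=1505499, p(64)=1741630, p(65)=2012558, p(66)=2323520, p(67)=2679689, p(68)=3087735, p(69)=3554345, p(70)=4087968, p(71)=4697205, p(72)=5392783, p(73)=6185689, p(74)=7089500, p(75)=8118264, p(76)=9289091, p(77)=10619863, p(78)=12132164, p(79)=13848650, p(80)=15796476, p(81)=18004327, p(82)=20506255, p(83)=23338469, p(84)=26543660, p(85)=30167357, p(86)=34262962, p(87)=38887673, p(88)=44108109, p(89)=49995925, p(90)=56634173, p(91)=64112359, p(92)=72533807, p(93)=82010177, p(94)=92669720, p(95)=104651419, p(96)=118114304, p(97)=133230930, p(98)=150198136, p(99)=169229875, p(100)=190569292, p(101)=214481126, p(102)=241265379, p(103)=271248950, p(104)=304801365, p(105)=342325709, p(106)=384276336, p(107)=431149389, p(108)=483502844, p(109)=541946240, p(110)=607163746, p(111)=679903203, p(112)=761002156, p(113)=851376628, p(114)=952050665, p(115)=1064144451, p(116)=1188908248, p(117)=1327710076, p(118)=1482074143, p(119)=1653668665, p(120)=1844349560, p(121)=2056148051, p(122)=2291320912, p(123)=2552338241, p(124)=2841940500, p(125)=3163127352, p(126)=3519222692, p(127)=3913864295, p(128)=4351078600, p(129)=4835271870, p(130)=5371315400, p(131)=5964539504, p(132)=6620830889, p(133)=7346629512, p(134)=8149040695, p(135)=9035836076, p(136)=10015581680, p(137)=11097645016, p(138)=12292341831, p(139)=13610949895, p(140)=15065878135, p(141)=16670689208, p(142)=18440293320, p(143)=20390982757, p(144)=22540654445, p(145)=24908858009, p(146)=27517052599, p(147)=30388671978, p(148)=33549419497, p(149)=37027355200, p(150)=40853235313, p(151)=45060624582, p(152)=49686288421, p(153)=54770336324, p(154)=60356673280, p(155)=66493182097, p(156)=73232243759, p(157)=80630964769, p(158)=88751778802, p(159)=97662728555, p(160)=107438159466, p(161)=118159068427, p(162)=129913904637, p(163)=142798995930, p(164)=156919475295, p(165)=172389800255, p(166)=189334822579, p(167)=207890420102, p(168)=228204732751, p(169)=250438925115, p(170)=274768617130, p(171)=301384802048, p(172)=330495499613, p(173)=362326859895, p(174)=397125074750, p(175)=435157697830, p(176)=476715857290, p(177)=522115831195, p(178)=571701605655.
Final step: p(179) = p(178) + p(177) - p(174) - p(172) + p(167) + p(164) - p(157) - p(153) + p(144) + p(139) - p(128) - p(122) + p(109) + p(102) - p(87) - p(79) + p(62) + p(53) - p(34) - p(24) + p(3)
= 571701605655 + 522115831195 - 397125074750 - 330495499613 + 207890420102 + 156919475295 - 80630964769 - 54770336324 + 22540654445 + 13610949895 - 4351078600 - 2291320912 + 541946240 + 241265379 - 38887673 - 13848650 + 1300156 + 329931 - 12310 - 1575 + 3
= 625846753120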